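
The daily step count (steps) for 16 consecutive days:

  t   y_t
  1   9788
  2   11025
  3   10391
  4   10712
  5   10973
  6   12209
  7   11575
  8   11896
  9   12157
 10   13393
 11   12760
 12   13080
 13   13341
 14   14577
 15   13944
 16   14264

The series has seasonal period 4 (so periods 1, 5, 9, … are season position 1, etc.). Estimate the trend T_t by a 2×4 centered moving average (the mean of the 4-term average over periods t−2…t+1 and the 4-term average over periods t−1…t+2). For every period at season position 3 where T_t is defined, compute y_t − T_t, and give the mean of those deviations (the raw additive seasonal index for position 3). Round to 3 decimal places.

-235.958

Season position 3 occurs at t = 3, 7, 11 (where T_t is defined).
t=3: T_3 = 10627.12500; y_3 − T_3 = 10391 − 10627.12500 = -236.12500
t=7: T_7 = 11811.25000; y_7 − T_7 = 11575 − 11811.25000 = -236.25000
t=11: T_11 = 12995.50000; y_11 − T_11 = 12760 − 12995.50000 = -235.50000
Mean deviation: (-236.12500 + -236.25000 + -235.50000) / 3 = -235.958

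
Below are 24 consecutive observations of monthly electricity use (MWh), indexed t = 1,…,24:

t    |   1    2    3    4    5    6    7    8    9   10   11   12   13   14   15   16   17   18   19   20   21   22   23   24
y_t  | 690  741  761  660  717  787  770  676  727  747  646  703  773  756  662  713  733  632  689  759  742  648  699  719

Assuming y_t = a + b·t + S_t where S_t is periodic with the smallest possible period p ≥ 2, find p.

7

First differences y_{t+1} − y_t: 51, 20, -101, 57, 70, -17, -94, 51, 20, -101, 57, 70, -17, -94, 51, 20, …
The difference pattern repeats every 7 terms and not for any smaller step, so p = 7.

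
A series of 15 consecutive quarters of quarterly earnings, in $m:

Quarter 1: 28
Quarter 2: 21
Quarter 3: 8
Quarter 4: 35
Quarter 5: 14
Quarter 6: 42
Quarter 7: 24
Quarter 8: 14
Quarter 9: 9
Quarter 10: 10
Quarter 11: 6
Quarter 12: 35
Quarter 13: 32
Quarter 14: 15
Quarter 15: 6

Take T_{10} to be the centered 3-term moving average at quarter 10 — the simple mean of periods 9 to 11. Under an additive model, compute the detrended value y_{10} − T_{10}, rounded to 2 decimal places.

1.67

Trend T_10 = (9 + 10 + 6) / 3 = 25/3 = 8.3333
Detrended value: 10 − 8.3333 = 1.67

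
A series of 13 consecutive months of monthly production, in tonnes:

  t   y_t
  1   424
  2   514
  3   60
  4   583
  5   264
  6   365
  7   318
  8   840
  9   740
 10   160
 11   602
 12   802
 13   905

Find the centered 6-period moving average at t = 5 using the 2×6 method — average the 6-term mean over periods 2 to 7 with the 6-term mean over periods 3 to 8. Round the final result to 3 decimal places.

Sum over 2–7: 514 + 60 + 583 + 264 + 365 + 318 = 2104
Sum over 3–8: 60 + 583 + 264 + 365 + 318 + 840 = 2430
CMA at t=5 = (2104 + 2430) / (2·6) = 4534 / 12 = 377.833

377.833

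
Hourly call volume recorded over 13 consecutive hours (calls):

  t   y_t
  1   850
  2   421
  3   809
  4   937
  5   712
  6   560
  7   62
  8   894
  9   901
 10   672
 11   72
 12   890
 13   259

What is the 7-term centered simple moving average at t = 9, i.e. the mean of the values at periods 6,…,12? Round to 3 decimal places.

578.714

Sum of periods 6–12: 560 + 62 + 894 + 901 + 672 + 72 + 890 = 4051
Divide by 7: 4051 / 7 = 578.714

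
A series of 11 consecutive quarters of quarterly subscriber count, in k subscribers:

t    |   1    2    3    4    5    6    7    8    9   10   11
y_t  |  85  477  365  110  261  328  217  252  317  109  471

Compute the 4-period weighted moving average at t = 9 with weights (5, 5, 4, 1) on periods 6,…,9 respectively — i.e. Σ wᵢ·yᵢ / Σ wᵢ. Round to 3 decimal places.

Weighted sum: 5·328 + 5·217 + 4·252 + 1·317 = 1640 + 1085 + 1008 + 317 = 4050
Weight total: 5 + 5 + 4 + 1 = 15
WMA = 4050 / 15 = 270.000

270.000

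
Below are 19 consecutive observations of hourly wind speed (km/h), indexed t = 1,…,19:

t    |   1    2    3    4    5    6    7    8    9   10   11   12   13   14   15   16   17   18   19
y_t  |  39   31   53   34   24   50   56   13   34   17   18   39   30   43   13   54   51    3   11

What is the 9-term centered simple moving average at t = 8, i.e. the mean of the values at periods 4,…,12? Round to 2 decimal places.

Sum of periods 4–12: 34 + 24 + 50 + 56 + 13 + 34 + 17 + 18 + 39 = 285
Divide by 9: 285 / 9 = 31.67

31.67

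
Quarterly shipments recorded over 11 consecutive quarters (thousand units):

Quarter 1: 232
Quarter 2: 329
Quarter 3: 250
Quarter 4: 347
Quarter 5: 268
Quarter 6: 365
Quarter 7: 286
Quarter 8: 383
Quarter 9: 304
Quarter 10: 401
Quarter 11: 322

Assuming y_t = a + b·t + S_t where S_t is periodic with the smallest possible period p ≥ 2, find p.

First differences y_{t+1} − y_t: 97, -79, 97, -79, 97, -79, …
The difference pattern repeats every 2 terms and not for any smaller step, so p = 2.

2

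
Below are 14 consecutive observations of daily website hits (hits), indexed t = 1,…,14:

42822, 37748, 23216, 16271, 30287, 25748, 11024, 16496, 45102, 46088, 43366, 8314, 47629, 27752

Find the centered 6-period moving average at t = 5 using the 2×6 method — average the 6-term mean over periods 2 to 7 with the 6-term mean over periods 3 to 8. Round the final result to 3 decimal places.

Sum over 2–7: 37748 + 23216 + 16271 + 30287 + 25748 + 11024 = 144294
Sum over 3–8: 23216 + 16271 + 30287 + 25748 + 11024 + 16496 = 123042
CMA at t=5 = (144294 + 123042) / (2·6) = 267336 / 12 = 22278.000

22278.000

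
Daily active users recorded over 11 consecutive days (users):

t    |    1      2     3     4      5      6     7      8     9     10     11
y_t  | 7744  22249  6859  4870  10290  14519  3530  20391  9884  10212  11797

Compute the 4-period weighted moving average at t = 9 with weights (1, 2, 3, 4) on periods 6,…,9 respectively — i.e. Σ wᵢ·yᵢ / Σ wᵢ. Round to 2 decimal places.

Weighted sum: 1·14519 + 2·3530 + 3·20391 + 4·9884 = 14519 + 7060 + 61173 + 39536 = 122288
Weight total: 1 + 2 + 3 + 4 = 10
WMA = 122288 / 10 = 12228.80

12228.80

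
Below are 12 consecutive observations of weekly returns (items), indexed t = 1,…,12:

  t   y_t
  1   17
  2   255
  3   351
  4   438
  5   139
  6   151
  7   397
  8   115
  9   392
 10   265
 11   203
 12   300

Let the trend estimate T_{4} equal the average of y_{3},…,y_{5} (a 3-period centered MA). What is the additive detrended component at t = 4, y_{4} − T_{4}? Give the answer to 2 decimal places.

128.67

Trend T_4 = (351 + 438 + 139) / 3 = 928/3 = 309.3333
Detrended value: 438 − 309.3333 = 128.67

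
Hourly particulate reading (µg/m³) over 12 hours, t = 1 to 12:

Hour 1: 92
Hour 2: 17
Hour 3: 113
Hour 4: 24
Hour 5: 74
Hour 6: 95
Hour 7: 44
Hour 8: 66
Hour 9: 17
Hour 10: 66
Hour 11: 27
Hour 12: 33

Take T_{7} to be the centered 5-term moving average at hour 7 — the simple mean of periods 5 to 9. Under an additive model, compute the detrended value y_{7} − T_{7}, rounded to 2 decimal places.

-15.20

Trend T_7 = (74 + 95 + 44 + 66 + 17) / 5 = 296/5 = 59.2000
Detrended value: 44 − 59.2000 = -15.20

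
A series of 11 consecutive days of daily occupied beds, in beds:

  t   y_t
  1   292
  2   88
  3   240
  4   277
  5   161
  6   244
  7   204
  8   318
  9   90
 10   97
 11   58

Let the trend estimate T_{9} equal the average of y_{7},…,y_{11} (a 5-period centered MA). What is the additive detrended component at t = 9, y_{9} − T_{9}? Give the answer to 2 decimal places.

Trend T_9 = (204 + 318 + 90 + 97 + 58) / 5 = 767/5 = 153.4000
Detrended value: 90 − 153.4000 = -63.40

-63.40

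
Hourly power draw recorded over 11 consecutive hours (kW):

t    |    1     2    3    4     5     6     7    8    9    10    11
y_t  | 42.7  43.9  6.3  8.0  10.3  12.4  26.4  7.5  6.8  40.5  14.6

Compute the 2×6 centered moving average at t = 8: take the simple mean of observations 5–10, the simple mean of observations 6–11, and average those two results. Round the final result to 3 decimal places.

Sum over 5–10: 10.3 + 12.4 + 26.4 + 7.5 + 6.8 + 40.5 = 103.9
Sum over 6–11: 12.4 + 26.4 + 7.5 + 6.8 + 40.5 + 14.6 = 108.2
CMA at t=8 = (103.9 + 108.2) / (2·6) = 212.1 / 12 = 17.675

17.675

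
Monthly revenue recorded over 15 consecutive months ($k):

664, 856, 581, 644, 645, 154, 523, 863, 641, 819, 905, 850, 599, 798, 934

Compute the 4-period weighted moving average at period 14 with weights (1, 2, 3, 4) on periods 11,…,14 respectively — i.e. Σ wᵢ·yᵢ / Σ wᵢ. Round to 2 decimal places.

759.40

Weighted sum: 1·905 + 2·850 + 3·599 + 4·798 = 905 + 1700 + 1797 + 3192 = 7594
Weight total: 1 + 2 + 3 + 4 = 10
WMA = 7594 / 10 = 759.40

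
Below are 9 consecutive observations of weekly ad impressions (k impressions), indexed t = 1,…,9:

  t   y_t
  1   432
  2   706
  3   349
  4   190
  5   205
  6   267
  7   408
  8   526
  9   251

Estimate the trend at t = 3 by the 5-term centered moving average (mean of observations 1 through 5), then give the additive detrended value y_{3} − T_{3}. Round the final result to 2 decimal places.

-27.40

Trend T_3 = (432 + 706 + 349 + 190 + 205) / 5 = 1882/5 = 376.4000
Detrended value: 349 − 376.4000 = -27.40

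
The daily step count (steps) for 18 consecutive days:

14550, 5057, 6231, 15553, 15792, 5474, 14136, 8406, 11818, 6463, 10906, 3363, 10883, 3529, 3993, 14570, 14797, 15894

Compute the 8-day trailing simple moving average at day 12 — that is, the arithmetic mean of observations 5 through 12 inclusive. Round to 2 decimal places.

9544.75

Sum of periods 5–12: 15792 + 5474 + 14136 + 8406 + 11818 + 6463 + 10906 + 3363 = 76358
Divide by 8: 76358 / 8 = 9544.75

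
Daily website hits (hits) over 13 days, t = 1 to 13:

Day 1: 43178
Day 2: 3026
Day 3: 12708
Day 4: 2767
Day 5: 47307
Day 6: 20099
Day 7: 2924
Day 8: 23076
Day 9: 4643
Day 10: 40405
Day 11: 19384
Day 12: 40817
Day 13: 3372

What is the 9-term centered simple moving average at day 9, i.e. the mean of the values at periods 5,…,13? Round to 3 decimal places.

Sum of periods 5–13: 47307 + 20099 + 2924 + 23076 + 4643 + 40405 + 19384 + 40817 + 3372 = 202027
Divide by 9: 202027 / 9 = 22447.444

22447.444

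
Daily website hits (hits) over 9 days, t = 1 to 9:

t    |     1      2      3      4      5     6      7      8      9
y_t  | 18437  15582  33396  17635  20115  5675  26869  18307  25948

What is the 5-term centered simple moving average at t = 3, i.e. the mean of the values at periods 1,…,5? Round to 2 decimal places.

Sum of periods 1–5: 18437 + 15582 + 33396 + 17635 + 20115 = 105165
Divide by 5: 105165 / 5 = 21033.00

21033.00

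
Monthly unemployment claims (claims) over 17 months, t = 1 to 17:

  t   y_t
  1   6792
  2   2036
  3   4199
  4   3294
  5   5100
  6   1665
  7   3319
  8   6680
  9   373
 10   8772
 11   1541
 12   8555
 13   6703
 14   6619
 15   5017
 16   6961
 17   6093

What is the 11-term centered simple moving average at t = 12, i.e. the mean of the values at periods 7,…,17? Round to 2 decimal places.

Sum of periods 7–17: 3319 + 6680 + 373 + 8772 + 1541 + 8555 + 6703 + 6619 + 5017 + 6961 + 6093 = 60633
Divide by 11: 60633 / 11 = 5512.09

5512.09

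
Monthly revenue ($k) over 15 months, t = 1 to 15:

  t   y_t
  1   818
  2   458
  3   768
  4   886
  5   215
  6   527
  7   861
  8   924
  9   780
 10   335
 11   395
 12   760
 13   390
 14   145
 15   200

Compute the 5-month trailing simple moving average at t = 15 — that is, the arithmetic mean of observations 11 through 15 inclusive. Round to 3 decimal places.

378.000

Sum of periods 11–15: 395 + 760 + 390 + 145 + 200 = 1890
Divide by 5: 1890 / 5 = 378.000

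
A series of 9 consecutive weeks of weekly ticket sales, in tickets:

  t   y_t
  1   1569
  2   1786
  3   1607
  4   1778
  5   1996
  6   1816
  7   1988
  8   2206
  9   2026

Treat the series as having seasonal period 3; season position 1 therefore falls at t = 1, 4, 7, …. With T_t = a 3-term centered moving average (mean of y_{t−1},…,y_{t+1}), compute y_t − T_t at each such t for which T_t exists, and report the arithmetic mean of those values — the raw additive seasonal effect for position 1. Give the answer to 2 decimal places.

Season position 1 occurs at t = 4, 7 (where T_t is defined).
t=4: T_4 = 1793.6667; y_4 − T_4 = 1778 − 1793.6667 = -15.6667
t=7: T_7 = 2003.3333; y_7 − T_7 = 1988 − 2003.3333 = -15.3333
Mean deviation: (-15.6667 + -15.3333) / 2 = -15.50

-15.50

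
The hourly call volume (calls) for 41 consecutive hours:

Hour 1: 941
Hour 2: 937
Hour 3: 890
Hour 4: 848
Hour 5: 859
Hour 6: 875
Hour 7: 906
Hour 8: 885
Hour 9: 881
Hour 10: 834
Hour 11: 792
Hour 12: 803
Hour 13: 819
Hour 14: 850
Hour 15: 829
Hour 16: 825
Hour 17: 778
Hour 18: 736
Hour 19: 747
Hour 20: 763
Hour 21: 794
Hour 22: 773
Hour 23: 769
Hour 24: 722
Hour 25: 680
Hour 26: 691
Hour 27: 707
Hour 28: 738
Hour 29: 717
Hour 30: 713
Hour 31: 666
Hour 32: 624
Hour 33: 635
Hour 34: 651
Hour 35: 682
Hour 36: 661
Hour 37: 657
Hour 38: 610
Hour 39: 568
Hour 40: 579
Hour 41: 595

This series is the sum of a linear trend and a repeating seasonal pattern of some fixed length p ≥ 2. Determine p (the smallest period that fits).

First differences y_{t+1} − y_t: -4, -47, -42, 11, 16, 31, -21, -4, -47, -42, 11, 16, 31, -21, -4, -47, …
The difference pattern repeats every 7 terms and not for any smaller step, so p = 7.

7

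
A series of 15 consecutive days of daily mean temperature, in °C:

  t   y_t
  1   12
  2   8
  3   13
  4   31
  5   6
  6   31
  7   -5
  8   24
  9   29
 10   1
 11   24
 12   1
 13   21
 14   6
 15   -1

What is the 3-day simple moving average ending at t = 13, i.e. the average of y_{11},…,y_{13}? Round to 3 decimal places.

15.333

Sum of periods 11–13: 24 + 1 + 21 = 46
Divide by 3: 46 / 3 = 15.333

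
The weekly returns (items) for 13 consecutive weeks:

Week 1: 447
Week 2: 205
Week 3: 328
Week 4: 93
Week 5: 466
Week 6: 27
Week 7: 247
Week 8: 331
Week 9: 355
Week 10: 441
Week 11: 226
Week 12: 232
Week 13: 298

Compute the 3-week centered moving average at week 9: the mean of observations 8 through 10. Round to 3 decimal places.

Sum of periods 8–10: 331 + 355 + 441 = 1127
Divide by 3: 1127 / 3 = 375.667

375.667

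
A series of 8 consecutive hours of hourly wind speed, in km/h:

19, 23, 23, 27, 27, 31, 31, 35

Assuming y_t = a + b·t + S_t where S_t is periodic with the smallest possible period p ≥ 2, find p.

First differences y_{t+1} − y_t: 4, 0, 4, 0, 4, 0, …
The difference pattern repeats every 2 terms and not for any smaller step, so p = 2.

2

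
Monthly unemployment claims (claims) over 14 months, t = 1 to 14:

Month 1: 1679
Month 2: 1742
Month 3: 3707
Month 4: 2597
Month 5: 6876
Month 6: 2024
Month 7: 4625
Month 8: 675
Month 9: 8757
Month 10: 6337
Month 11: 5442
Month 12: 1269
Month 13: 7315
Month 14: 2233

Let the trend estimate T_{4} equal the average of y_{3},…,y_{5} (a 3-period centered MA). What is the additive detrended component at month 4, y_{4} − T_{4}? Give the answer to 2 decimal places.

Trend T_4 = (3707 + 2597 + 6876) / 3 = 13180/3 = 4393.3333
Detrended value: 2597 − 4393.3333 = -1796.33

-1796.33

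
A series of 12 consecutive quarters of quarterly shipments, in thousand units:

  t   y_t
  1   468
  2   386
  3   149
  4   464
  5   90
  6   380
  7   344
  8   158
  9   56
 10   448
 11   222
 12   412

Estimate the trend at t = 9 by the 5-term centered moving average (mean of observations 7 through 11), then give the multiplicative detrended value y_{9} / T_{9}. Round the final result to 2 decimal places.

Trend T_9 = (344 + 158 + 56 + 448 + 222) / 5 = 1228/5 = 245.6000
Ratio to trend: 56 / 245.6000 = 0.23

0.23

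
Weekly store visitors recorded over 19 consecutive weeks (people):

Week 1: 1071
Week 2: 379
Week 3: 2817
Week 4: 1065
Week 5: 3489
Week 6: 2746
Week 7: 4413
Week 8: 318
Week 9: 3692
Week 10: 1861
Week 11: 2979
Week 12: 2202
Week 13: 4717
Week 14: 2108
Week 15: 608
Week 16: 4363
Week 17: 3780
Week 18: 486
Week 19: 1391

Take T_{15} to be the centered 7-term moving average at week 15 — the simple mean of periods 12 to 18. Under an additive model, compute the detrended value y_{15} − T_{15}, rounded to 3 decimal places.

-2001.143

Trend T_15 = (2202 + 4717 + 2108 + 608 + 4363 + 3780 + 486) / 7 = 18264/7 = 2609.14286
Detrended value: 608 − 2609.14286 = -2001.143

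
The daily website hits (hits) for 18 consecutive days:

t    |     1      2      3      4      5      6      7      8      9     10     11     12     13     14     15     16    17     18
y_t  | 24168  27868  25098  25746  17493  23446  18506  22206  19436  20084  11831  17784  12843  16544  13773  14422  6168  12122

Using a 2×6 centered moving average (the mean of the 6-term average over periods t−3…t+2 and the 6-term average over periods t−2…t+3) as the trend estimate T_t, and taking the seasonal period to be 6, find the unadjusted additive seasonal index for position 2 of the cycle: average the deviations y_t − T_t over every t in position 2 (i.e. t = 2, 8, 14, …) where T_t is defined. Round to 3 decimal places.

Season position 2 occurs at t = 8, 14 (where T_t is defined).
t=8: T_8 = 19723.33333; y_8 − T_8 = 22206 − 19723.33333 = 2482.66667
t=14: T_14 = 14060.91667; y_14 − T_14 = 16544 − 14060.91667 = 2483.08333
Mean deviation: (2482.66667 + 2483.08333) / 2 = 2482.875

2482.875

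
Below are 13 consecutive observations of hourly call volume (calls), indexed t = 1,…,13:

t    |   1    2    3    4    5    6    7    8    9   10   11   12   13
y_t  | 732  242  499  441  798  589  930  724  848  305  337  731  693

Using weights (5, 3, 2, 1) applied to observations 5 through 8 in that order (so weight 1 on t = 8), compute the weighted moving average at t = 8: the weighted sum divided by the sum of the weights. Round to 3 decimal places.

Weighted sum: 5·798 + 3·589 + 2·930 + 1·724 = 3990 + 1767 + 1860 + 724 = 8341
Weight total: 5 + 3 + 2 + 1 = 11
WMA = 8341 / 11 = 758.273

758.273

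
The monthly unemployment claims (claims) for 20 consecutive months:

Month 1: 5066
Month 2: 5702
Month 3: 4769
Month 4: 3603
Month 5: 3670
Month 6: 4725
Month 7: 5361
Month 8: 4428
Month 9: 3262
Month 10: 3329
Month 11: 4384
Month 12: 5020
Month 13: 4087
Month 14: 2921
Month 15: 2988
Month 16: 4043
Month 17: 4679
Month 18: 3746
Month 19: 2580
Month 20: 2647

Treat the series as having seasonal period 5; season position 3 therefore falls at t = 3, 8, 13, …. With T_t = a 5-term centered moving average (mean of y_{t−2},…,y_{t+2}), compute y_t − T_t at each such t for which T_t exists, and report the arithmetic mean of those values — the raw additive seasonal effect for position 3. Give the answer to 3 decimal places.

207.000

Season position 3 occurs at t = 3, 8, 13, 18 (where T_t is defined).
t=3: T_3 = 4562.00000; y_3 − T_3 = 4769 − 4562.00000 = 207.00000
t=8: T_8 = 4221.00000; y_8 − T_8 = 4428 − 4221.00000 = 207.00000
t=13: T_13 = 3880.00000; y_13 − T_13 = 4087 − 3880.00000 = 207.00000
t=18: T_18 = 3539.00000; y_18 − T_18 = 3746 − 3539.00000 = 207.00000
Mean deviation: (207.00000 + 207.00000 + 207.00000 + 207.00000) / 4 = 207.000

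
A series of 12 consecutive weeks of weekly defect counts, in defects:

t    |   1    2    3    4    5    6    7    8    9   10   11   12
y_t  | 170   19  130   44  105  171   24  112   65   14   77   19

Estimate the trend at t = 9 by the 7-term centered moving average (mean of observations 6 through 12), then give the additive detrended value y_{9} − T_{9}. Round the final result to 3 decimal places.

-3.857

Trend T_9 = (171 + 24 + 112 + 65 + 14 + 77 + 19) / 7 = 482/7 = 68.85714
Detrended value: 65 − 68.85714 = -3.857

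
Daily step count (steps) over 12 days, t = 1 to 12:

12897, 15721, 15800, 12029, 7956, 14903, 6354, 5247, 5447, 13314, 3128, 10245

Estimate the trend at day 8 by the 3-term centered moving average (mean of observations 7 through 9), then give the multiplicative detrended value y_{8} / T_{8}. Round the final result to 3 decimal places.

Trend T_8 = (6354 + 5247 + 5447) / 3 = 17048/3 = 5682.66667
Ratio to trend: 5247 / 5682.66667 = 0.923

0.923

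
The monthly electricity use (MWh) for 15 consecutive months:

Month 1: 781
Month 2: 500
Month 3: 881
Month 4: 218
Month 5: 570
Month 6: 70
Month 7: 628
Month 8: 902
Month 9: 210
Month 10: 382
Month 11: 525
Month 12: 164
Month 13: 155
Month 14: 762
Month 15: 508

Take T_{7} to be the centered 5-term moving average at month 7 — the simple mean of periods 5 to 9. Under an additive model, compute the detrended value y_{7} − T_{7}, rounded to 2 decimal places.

152.00

Trend T_7 = (570 + 70 + 628 + 902 + 210) / 5 = 2380/5 = 476.0000
Detrended value: 628 − 476.0000 = 152.00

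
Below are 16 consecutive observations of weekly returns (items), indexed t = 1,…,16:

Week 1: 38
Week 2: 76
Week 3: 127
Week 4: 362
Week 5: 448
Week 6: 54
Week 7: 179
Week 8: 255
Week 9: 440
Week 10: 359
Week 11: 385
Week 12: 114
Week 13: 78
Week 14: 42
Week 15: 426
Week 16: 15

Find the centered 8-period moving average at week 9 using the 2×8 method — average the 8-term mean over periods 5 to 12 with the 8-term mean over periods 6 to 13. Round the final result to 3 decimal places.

256.125

Sum over 5–12: 448 + 54 + 179 + 255 + 440 + 359 + 385 + 114 = 2234
Sum over 6–13: 54 + 179 + 255 + 440 + 359 + 385 + 114 + 78 = 1864
CMA at t=9 = (2234 + 1864) / (2·8) = 4098 / 16 = 256.125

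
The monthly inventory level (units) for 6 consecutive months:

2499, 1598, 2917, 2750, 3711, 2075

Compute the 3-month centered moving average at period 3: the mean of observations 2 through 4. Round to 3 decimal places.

2421.667

Sum of periods 2–4: 1598 + 2917 + 2750 = 7265
Divide by 3: 7265 / 3 = 2421.667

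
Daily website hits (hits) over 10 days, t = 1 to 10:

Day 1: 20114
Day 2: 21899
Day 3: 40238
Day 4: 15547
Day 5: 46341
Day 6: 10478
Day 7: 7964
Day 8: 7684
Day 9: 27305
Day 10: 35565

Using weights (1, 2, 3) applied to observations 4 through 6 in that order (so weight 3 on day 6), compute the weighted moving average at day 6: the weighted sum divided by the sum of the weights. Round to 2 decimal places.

Weighted sum: 1·15547 + 2·46341 + 3·10478 = 15547 + 92682 + 31434 = 139663
Weight total: 1 + 2 + 3 = 6
WMA = 139663 / 6 = 23277.17

23277.17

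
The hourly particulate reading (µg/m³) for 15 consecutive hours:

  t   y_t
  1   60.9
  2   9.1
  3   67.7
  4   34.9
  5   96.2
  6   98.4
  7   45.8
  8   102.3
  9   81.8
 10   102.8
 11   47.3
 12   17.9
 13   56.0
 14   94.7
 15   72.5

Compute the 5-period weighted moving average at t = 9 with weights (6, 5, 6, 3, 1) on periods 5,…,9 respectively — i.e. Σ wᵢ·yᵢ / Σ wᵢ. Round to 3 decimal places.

Weighted sum: 6·96.2 + 5·98.4 + 6·45.8 + 3·102.3 + 1·81.8 = 577.2 + 492.0 + 274.8 + 306.9 + 81.8 = 1732.7
Weight total: 6 + 5 + 6 + 3 + 1 = 21
WMA = 1732.7 / 21 = 82.510

82.510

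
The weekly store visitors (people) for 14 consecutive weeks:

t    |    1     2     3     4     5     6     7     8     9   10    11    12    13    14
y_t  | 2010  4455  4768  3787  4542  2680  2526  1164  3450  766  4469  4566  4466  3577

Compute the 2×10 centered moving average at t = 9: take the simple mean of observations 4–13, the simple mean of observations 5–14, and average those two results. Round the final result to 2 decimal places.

3231.10

Sum over 4–13: 3787 + 4542 + 2680 + 2526 + 1164 + 3450 + 766 + 4469 + 4566 + 4466 = 32416
Sum over 5–14: 4542 + 2680 + 2526 + 1164 + 3450 + 766 + 4469 + 4566 + 4466 + 3577 = 32206
CMA at t=9 = (32416 + 32206) / (2·10) = 64622 / 20 = 3231.10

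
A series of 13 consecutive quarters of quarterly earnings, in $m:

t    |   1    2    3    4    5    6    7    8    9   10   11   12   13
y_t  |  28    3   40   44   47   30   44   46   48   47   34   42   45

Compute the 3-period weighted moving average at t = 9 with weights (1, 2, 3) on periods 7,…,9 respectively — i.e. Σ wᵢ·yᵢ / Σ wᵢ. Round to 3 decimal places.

46.667

Weighted sum: 1·44 + 2·46 + 3·48 = 44 + 92 + 144 = 280
Weight total: 1 + 2 + 3 = 6
WMA = 280 / 6 = 46.667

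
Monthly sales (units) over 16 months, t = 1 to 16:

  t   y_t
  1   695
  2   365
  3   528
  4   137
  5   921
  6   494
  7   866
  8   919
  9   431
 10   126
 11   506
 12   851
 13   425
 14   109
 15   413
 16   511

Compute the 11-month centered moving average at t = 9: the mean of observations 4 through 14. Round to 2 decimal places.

Sum of periods 4–14: 137 + 921 + 494 + 866 + 919 + 431 + 126 + 506 + 851 + 425 + 109 = 5785
Divide by 11: 5785 / 11 = 525.91

525.91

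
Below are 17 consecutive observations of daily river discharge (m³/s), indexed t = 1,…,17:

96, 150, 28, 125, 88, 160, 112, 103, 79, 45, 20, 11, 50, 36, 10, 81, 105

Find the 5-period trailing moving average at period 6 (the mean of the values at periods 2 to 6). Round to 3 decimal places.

Sum of periods 2–6: 150 + 28 + 125 + 88 + 160 = 551
Divide by 5: 551 / 5 = 110.200

110.200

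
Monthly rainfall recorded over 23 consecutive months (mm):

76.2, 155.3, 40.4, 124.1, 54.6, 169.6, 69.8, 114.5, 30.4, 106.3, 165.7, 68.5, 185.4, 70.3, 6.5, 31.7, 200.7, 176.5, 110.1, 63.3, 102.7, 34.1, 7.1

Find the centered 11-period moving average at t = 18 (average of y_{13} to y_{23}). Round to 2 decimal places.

89.85

Sum of periods 13–23: 185.4 + 70.3 + 6.5 + 31.7 + 200.7 + 176.5 + 110.1 + 63.3 + 102.7 + 34.1 + 7.1 = 988.4
Divide by 11: 988.4 / 11 = 89.85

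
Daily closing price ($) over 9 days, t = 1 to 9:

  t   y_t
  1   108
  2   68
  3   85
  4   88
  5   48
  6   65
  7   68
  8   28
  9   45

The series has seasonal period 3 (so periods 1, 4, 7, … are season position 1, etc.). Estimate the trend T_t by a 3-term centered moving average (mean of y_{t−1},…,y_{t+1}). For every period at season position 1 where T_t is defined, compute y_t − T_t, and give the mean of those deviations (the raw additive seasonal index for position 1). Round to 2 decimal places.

14.33

Season position 1 occurs at t = 4, 7 (where T_t is defined).
t=4: T_4 = 73.6667; y_4 − T_4 = 88 − 73.6667 = 14.3333
t=7: T_7 = 53.6667; y_7 − T_7 = 68 − 53.6667 = 14.3333
Mean deviation: (14.3333 + 14.3333) / 2 = 14.33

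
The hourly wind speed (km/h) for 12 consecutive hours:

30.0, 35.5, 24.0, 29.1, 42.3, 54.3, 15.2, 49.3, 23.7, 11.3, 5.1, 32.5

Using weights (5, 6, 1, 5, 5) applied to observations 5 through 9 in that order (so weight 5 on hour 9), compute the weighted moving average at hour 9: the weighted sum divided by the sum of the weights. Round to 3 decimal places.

41.705

Weighted sum: 5·42.3 + 6·54.3 + 1·15.2 + 5·49.3 + 5·23.7 = 211.5 + 325.8 + 15.2 + 246.5 + 118.5 = 917.5
Weight total: 5 + 6 + 1 + 5 + 5 = 22
WMA = 917.5 / 22 = 41.705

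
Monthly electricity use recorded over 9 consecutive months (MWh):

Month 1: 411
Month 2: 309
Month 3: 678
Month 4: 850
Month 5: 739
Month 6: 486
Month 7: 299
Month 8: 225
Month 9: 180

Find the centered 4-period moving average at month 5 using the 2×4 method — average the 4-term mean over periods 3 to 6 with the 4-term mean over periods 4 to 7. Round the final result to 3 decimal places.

Sum over 3–6: 678 + 850 + 739 + 486 = 2753
Sum over 4–7: 850 + 739 + 486 + 299 = 2374
CMA at t=5 = (2753 + 2374) / (2·4) = 5127 / 8 = 640.875

640.875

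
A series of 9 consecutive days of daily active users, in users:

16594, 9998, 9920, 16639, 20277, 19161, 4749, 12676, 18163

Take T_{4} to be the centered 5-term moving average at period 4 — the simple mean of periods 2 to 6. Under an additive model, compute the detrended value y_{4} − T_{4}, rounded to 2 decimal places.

1440.00

Trend T_4 = (9998 + 9920 + 16639 + 20277 + 19161) / 5 = 75995/5 = 15199.0000
Detrended value: 16639 − 15199.0000 = 1440.00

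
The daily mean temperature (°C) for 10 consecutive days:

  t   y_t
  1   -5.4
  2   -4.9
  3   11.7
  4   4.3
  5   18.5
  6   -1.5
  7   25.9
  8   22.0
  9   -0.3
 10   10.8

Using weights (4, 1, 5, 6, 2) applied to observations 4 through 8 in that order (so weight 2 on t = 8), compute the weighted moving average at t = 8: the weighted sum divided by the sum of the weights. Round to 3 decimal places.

12.644

Weighted sum: 4·4.3 + 1·18.5 + 5·-1.5 + 6·25.9 + 2·22.0 = 17.2 + 18.5 + -7.5 + 155.4 + 44.0 = 227.6
Weight total: 4 + 1 + 5 + 6 + 2 = 18
WMA = 227.6 / 18 = 12.644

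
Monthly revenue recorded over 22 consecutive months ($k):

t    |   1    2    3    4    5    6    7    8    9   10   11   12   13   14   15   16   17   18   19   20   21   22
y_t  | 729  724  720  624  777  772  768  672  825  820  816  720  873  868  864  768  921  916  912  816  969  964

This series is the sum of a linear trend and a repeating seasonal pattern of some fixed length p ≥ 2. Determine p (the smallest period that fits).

4

First differences y_{t+1} − y_t: -5, -4, -96, 153, -5, -4, -96, 153, -5, -4, …
The difference pattern repeats every 4 terms and not for any smaller step, so p = 4.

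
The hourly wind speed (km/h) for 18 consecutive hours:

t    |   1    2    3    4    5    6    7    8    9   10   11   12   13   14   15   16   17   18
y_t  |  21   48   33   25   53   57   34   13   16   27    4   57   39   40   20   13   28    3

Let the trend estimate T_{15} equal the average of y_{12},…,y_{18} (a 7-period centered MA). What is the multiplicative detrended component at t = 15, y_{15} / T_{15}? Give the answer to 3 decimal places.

0.700

Trend T_15 = (57 + 39 + 40 + 20 + 13 + 28 + 3) / 7 = 200/7 = 28.57143
Ratio to trend: 20 / 28.57143 = 0.700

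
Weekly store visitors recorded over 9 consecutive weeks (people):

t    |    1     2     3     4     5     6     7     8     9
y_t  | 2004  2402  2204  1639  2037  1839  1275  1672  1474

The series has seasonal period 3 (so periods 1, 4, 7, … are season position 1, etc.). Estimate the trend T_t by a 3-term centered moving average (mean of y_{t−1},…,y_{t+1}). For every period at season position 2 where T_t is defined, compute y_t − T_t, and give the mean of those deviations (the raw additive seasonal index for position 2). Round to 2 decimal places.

198.56

Season position 2 occurs at t = 2, 5, 8 (where T_t is defined).
t=2: T_2 = 2203.3333; y_2 − T_2 = 2402 − 2203.3333 = 198.6667
t=5: T_5 = 1838.3333; y_5 − T_5 = 2037 − 1838.3333 = 198.6667
t=8: T_8 = 1473.6667; y_8 − T_8 = 1672 − 1473.6667 = 198.3333
Mean deviation: (198.6667 + 198.6667 + 198.3333) / 3 = 198.56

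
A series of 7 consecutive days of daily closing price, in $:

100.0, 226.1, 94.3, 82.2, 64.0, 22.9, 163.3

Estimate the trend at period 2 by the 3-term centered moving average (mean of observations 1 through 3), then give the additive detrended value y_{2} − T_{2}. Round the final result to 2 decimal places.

Trend T_2 = (100.0 + 226.1 + 94.3) / 3 = 420.4/3 = 140.1333
Detrended value: 226.1 − 140.1333 = 85.97

85.97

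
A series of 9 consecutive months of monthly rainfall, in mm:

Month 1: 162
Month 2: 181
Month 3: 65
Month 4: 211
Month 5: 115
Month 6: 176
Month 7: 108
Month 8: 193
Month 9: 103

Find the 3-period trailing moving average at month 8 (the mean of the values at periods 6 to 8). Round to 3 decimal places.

Sum of periods 6–8: 176 + 108 + 193 = 477
Divide by 3: 477 / 3 = 159.000

159.000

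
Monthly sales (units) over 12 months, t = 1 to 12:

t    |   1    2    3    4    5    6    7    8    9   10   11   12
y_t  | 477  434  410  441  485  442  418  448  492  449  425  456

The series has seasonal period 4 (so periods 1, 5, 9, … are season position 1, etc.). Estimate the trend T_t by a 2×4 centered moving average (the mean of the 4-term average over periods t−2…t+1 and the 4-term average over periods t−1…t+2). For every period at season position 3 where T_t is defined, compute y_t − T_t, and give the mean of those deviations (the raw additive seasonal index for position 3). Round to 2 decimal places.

Season position 3 occurs at t = 3, 7 (where T_t is defined).
t=3: T_3 = 441.5000; y_3 − T_3 = 410 − 441.5000 = -31.5000
t=7: T_7 = 449.1250; y_7 − T_7 = 418 − 449.1250 = -31.1250
Mean deviation: (-31.5000 + -31.1250) / 2 = -31.31

-31.31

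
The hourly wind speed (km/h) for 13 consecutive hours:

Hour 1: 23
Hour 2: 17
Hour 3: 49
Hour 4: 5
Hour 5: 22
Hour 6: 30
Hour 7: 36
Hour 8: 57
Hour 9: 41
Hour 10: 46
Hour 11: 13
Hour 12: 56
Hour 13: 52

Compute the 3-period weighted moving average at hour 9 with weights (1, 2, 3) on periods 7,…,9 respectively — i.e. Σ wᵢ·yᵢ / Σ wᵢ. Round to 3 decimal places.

Weighted sum: 1·36 + 2·57 + 3·41 = 36 + 114 + 123 = 273
Weight total: 1 + 2 + 3 = 6
WMA = 273 / 6 = 45.500

45.500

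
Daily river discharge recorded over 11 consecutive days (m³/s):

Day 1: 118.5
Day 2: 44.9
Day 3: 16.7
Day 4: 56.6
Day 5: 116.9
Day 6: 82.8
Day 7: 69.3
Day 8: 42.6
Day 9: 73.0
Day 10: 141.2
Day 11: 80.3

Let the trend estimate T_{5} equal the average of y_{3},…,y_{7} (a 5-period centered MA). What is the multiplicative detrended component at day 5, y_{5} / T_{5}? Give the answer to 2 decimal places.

Trend T_5 = (16.7 + 56.6 + 116.9 + 82.8 + 69.3) / 5 = 342.3/5 = 68.4600
Ratio to trend: 116.9 / 68.4600 = 1.71

1.71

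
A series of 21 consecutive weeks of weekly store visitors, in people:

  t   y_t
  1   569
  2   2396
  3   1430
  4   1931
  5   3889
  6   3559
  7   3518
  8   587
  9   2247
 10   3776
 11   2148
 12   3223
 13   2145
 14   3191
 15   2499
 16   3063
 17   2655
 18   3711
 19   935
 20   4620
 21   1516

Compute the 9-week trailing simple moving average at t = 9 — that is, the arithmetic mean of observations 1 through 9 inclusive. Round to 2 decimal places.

Sum of periods 1–9: 569 + 2396 + 1430 + 1931 + 3889 + 3559 + 3518 + 587 + 2247 = 20126
Divide by 9: 20126 / 9 = 2236.22

2236.22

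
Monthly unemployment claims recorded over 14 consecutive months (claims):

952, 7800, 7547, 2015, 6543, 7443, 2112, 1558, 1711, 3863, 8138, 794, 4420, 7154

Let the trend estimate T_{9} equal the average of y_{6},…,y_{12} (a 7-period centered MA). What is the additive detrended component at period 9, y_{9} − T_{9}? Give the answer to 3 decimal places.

Trend T_9 = (7443 + 2112 + 1558 + 1711 + 3863 + 8138 + 794) / 7 = 25619/7 = 3659.85714
Detrended value: 1711 − 3659.85714 = -1948.857

-1948.857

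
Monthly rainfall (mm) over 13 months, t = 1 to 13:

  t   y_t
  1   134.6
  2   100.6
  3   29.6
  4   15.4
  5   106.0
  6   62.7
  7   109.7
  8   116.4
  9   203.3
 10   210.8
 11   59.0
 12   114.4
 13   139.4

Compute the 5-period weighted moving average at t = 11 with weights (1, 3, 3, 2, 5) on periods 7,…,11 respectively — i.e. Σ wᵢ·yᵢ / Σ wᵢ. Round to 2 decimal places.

Weighted sum: 1·109.7 + 3·116.4 + 3·203.3 + 2·210.8 + 5·59.0 = 109.7 + 349.2 + 609.9 + 421.6 + 295.0 = 1785.4
Weight total: 1 + 3 + 3 + 2 + 5 = 14
WMA = 1785.4 / 14 = 127.53

127.53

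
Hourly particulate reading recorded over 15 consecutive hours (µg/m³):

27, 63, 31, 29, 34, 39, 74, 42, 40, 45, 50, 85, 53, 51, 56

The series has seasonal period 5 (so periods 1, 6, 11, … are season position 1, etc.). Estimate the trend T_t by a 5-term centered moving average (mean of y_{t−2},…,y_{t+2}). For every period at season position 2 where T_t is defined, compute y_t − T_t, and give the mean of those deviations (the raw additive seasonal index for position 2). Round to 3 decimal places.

28.200

Season position 2 occurs at t = 7, 12 (where T_t is defined).
t=7: T_7 = 45.80000; y_7 − T_7 = 74 − 45.80000 = 28.20000
t=12: T_12 = 56.80000; y_12 − T_12 = 85 − 56.80000 = 28.20000
Mean deviation: (28.20000 + 28.20000) / 2 = 28.200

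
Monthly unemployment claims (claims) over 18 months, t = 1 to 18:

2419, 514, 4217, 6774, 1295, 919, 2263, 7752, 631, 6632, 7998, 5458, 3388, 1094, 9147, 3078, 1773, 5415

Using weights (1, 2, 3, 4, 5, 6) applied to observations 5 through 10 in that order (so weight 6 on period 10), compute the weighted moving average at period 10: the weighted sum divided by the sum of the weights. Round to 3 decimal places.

3994.143

Weighted sum: 1·1295 + 2·919 + 3·2263 + 4·7752 + 5·631 + 6·6632 = 1295 + 1838 + 6789 + 31008 + 3155 + 39792 = 83877
Weight total: 1 + 2 + 3 + 4 + 5 + 6 = 21
WMA = 83877 / 21 = 3994.143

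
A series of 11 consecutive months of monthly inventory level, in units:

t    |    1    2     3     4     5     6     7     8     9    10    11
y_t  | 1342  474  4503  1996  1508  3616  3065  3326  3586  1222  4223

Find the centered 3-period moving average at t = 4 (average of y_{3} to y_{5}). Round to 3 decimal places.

2669.000

Sum of periods 3–5: 4503 + 1996 + 1508 = 8007
Divide by 3: 8007 / 3 = 2669.000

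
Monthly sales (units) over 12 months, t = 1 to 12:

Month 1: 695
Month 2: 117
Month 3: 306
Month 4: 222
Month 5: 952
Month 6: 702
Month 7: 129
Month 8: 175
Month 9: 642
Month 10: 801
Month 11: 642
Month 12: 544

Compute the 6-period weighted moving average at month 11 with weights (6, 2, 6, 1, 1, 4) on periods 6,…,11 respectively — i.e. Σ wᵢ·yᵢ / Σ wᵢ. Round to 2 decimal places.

Weighted sum: 6·702 + 2·129 + 6·175 + 1·642 + 1·801 + 4·642 = 4212 + 258 + 1050 + 642 + 801 + 2568 = 9531
Weight total: 6 + 2 + 6 + 1 + 1 + 4 = 20
WMA = 9531 / 20 = 476.55

476.55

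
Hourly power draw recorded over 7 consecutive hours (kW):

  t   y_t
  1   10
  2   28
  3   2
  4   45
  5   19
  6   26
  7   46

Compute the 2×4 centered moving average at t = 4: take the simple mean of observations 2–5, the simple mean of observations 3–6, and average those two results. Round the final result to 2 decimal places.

23.25

Sum over 2–5: 28 + 2 + 45 + 19 = 94
Sum over 3–6: 2 + 45 + 19 + 26 = 92
CMA at t=4 = (94 + 92) / (2·4) = 186 / 8 = 23.25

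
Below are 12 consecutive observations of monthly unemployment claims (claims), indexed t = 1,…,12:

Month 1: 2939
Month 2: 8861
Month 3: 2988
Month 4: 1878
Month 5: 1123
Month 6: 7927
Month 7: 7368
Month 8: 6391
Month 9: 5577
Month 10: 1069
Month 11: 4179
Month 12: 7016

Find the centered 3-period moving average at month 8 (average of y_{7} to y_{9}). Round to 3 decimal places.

6445.333

Sum of periods 7–9: 7368 + 6391 + 5577 = 19336
Divide by 3: 19336 / 3 = 6445.333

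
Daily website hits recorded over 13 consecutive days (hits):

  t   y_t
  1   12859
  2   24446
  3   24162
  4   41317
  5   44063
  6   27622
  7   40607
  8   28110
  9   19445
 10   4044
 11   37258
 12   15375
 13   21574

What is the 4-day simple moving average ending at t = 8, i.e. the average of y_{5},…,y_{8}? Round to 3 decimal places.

35100.500

Sum of periods 5–8: 44063 + 27622 + 40607 + 28110 = 140402
Divide by 4: 140402 / 4 = 35100.500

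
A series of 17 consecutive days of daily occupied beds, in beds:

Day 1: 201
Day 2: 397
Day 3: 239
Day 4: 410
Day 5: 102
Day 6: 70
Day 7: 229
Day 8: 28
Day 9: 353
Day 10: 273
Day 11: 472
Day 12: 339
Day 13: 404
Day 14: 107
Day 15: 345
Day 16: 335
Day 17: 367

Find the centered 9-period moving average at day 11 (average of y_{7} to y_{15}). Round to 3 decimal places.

283.333

Sum of periods 7–15: 229 + 28 + 353 + 273 + 472 + 339 + 404 + 107 + 345 = 2550
Divide by 9: 2550 / 9 = 283.333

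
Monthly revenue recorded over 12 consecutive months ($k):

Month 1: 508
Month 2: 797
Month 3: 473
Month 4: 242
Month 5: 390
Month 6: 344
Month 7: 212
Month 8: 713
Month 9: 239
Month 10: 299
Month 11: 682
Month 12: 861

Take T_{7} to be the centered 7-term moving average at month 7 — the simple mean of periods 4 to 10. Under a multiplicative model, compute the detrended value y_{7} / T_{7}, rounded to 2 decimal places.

0.61

Trend T_7 = (242 + 390 + 344 + 212 + 713 + 239 + 299) / 7 = 2439/7 = 348.4286
Ratio to trend: 212 / 348.4286 = 0.61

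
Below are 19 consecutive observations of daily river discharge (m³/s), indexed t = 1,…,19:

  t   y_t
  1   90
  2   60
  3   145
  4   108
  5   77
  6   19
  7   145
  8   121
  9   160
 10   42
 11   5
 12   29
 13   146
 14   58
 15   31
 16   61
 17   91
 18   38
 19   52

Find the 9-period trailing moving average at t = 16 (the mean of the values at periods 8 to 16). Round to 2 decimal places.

72.56

Sum of periods 8–16: 121 + 160 + 42 + 5 + 29 + 146 + 58 + 31 + 61 = 653
Divide by 9: 653 / 9 = 72.56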